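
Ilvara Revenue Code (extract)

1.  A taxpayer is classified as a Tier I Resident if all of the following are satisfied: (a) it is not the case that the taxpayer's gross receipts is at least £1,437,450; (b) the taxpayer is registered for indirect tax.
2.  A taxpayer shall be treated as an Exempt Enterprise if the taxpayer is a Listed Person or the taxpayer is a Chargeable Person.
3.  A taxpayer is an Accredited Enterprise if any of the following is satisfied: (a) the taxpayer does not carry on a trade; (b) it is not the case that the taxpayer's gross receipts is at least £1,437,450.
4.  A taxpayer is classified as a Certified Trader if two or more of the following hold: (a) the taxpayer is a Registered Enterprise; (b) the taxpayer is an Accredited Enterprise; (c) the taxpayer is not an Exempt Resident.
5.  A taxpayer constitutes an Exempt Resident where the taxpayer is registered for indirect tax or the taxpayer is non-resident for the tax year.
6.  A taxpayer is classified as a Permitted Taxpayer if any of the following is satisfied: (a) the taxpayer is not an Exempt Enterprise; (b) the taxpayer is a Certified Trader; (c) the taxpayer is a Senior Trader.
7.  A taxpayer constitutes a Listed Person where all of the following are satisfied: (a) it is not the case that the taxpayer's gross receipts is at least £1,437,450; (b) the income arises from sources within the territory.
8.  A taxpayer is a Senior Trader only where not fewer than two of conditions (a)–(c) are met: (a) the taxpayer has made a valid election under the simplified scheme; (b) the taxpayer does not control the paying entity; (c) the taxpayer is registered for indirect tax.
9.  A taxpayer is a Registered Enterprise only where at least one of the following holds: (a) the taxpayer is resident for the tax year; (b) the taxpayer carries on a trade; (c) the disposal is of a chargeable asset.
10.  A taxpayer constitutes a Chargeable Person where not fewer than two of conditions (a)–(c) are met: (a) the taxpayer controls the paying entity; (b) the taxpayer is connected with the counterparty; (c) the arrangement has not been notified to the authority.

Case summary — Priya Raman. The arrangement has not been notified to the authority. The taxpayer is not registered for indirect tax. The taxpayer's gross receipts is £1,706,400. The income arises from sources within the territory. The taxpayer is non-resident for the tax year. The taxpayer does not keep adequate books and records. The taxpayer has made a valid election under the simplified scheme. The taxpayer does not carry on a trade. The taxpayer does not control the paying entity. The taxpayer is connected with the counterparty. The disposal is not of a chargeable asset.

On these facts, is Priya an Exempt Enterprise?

paragraph 7 — Listed Person: [taxpayer's gross receipts: £1,706,400 ≥ £1,437,450? yes, so negated condition no] AND [the income arises from sources within the territory? yes] → not satisfied.
paragraph 10 — Chargeable Person: the taxpayer controls the paying entity? no; the taxpayer is connected with the counterparty? yes; the arrangement has not been notified to the authority? yes — 2 of 3 hold (need ≥2) → satisfied.
paragraph 2 — Exempt Enterprise: [Listed Person (paragraph 7)? no] OR [Chargeable Person (paragraph 10)? yes] → satisfied.

Yes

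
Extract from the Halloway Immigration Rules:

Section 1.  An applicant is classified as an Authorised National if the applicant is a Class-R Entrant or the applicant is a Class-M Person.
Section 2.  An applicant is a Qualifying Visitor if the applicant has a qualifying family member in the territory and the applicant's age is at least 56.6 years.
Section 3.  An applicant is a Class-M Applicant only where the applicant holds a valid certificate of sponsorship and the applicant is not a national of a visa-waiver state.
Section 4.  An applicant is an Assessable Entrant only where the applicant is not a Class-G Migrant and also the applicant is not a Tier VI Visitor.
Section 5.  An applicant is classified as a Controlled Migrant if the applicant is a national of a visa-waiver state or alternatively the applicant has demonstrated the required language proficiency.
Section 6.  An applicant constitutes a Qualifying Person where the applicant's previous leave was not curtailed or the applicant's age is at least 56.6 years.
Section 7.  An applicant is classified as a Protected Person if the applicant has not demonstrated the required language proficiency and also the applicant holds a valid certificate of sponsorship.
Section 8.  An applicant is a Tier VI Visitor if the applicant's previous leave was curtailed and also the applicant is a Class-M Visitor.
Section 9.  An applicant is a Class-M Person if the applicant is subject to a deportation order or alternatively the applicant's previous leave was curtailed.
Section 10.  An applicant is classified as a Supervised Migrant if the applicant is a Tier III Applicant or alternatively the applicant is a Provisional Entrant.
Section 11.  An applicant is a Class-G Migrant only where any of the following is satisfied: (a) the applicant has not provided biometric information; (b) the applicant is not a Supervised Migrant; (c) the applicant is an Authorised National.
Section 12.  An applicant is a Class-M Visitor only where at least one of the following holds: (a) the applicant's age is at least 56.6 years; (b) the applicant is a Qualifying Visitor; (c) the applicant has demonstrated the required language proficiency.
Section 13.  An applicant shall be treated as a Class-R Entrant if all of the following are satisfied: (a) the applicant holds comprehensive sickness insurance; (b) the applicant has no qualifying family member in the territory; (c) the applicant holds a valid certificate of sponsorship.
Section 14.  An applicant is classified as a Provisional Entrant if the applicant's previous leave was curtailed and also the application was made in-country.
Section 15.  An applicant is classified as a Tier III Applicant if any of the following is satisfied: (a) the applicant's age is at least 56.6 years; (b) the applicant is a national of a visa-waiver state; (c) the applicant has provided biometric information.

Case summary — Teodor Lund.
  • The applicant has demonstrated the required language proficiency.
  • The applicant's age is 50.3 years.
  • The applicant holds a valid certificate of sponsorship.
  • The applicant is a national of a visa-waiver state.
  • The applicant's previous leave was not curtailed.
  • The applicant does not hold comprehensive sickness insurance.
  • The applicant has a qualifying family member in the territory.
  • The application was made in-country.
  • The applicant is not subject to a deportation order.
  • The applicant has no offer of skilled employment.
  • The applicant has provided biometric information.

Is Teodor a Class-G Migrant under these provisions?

Under section 15: applicant's age: 50.3 years ≥ 56.6 years? no; or the applicant is a national of a visa-waiver state? yes; or the applicant has provided biometric information? yes. So the applicant is a Tier III Applicant.
Under section 14: the applicant's previous leave was curtailed? no; and the application was made in-country? yes. So the applicant is not a Provisional Entrant.
Under section 10: Tier III Applicant (section 15)? yes; or Provisional Entrant (section 14)? no. So the applicant is a Supervised Migrant.
Under section 13: the applicant holds comprehensive sickness insurance? no; and the applicant has no qualifying family member in the territory? no; and the applicant holds a valid certificate of sponsorship? yes. So the applicant is not a Class-R Entrant.
Under section 9: the applicant is subject to a deportation order? no; or the applicant's previous leave was curtailed? no. So the applicant is not a Class-M Person.
Under section 1: Class-R Entrant (section 13)? no; or Class-M Person (section 9)? no. So the applicant is not an Authorised National.
Under section 11: the applicant has not provided biometric information? no; or not a Supervised Migrant (section 10)? no; or Authorised National (section 1)? no. So the applicant is not a Class-G Migrant.

No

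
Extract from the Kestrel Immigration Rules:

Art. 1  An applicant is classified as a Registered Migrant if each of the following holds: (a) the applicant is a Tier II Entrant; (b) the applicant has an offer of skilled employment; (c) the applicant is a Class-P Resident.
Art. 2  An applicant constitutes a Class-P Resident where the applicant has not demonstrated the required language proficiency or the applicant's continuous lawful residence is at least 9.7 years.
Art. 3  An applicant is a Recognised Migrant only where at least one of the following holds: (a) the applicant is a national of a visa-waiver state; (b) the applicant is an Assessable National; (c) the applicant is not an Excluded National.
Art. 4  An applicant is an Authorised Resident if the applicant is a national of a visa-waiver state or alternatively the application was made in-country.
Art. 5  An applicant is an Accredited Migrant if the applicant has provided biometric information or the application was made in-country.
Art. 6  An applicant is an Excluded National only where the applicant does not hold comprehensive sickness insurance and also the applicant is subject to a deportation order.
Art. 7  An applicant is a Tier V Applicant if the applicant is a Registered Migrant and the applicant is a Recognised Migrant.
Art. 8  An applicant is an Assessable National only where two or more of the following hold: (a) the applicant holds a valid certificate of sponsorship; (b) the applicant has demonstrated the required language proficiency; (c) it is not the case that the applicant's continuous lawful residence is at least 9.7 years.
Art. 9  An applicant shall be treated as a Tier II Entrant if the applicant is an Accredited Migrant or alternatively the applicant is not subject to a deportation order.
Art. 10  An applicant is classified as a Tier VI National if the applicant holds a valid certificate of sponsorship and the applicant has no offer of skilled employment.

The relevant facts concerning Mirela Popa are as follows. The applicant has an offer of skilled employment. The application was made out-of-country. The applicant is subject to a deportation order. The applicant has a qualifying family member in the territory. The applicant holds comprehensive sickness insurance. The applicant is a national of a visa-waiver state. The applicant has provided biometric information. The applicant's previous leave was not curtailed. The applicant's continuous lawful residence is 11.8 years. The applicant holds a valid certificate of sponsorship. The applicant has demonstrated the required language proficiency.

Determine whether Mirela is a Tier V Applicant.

Under article 5: the applicant has provided biometric information? yes; or the application was made in-country? no. So the applicant is an Accredited Migrant.
Under article 9: Accredited Migrant (article 5)? yes; or the applicant is not subject to a deportation order? no. So the applicant is a Tier II Entrant.
Under article 2: the applicant has not demonstrated the required language proficiency? no; or applicant's continuous lawful residence: 11.8 years ≥ 9.7 years? yes. So the applicant is a Class-P Resident.
Under article 1: Tier II Entrant (article 9)? yes; and the applicant has an offer of skilled employment? yes; and Class-P Resident (article 2)? yes. So the applicant is a Registered Migrant.
Under article 8: the applicant holds a valid certificate of sponsorship? yes; the applicant has demonstrated the required language proficiency? yes; applicant's continuous lawful residence: 11.8 years ≥ 9.7 years? yes, so negated condition no — 2 of 3 hold (need ≥2) → satisfied.
Under article 6: the applicant does not hold comprehensive sickness insurance? no; and the applicant is subject to a deportation order? yes. So the applicant is not an Excluded National.
Under article 3: the applicant is a national of a visa-waiver state? yes; or Assessable National (article 8)? yes; or not an Excluded National (article 6)? yes. So the applicant is a Recognised Migrant.
Under article 7: Registered Migrant (article 1)? yes; and Recognised Migrant (article 3)? yes. So the applicant is a Tier V Applicant.

Yes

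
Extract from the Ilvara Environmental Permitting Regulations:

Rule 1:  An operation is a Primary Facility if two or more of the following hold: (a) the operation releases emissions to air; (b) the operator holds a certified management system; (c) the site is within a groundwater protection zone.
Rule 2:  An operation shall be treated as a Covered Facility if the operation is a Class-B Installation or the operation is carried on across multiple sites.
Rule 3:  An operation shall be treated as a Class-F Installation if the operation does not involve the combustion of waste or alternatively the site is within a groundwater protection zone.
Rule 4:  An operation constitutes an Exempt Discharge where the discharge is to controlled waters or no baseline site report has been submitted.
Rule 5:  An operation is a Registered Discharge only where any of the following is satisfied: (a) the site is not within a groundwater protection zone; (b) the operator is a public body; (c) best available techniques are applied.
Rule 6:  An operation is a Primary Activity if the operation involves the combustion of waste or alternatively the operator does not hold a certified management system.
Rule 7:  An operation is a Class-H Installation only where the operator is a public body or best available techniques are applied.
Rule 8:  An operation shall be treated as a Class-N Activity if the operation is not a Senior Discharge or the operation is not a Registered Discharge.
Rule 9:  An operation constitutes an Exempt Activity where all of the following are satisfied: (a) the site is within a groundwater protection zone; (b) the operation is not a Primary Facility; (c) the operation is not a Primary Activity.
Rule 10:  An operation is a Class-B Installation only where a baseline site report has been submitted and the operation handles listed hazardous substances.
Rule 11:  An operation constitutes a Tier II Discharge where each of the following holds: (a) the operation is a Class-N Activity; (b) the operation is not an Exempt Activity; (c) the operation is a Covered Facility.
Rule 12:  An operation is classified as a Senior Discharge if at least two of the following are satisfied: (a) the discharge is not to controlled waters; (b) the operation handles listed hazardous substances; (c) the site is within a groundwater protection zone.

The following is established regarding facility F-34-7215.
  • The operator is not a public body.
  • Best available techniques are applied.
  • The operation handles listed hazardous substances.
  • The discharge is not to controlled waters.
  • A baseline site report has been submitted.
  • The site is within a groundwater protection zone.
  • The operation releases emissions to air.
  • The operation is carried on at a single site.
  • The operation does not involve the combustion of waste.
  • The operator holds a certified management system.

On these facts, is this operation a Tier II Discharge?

Under rule 12: the discharge is not to controlled waters? yes; the operation handles listed hazardous substances? yes; the site is within a groundwater protection zone? yes — 3 of 3 hold (need ≥2) → satisfied.
Under rule 5: the site is not within a groundwater protection zone? no; or the operator is a public body? no; or best available techniques are applied? yes. So the operation is a Registered Discharge.
Under rule 8: not a Senior Discharge (rule 12)? no; or not a Registered Discharge (rule 5)? no. So the operation is not a Class-N Activity.
Under rule 1: the operation releases emissions to air? yes; the operator holds a certified management system? yes; the site is within a groundwater protection zone? yes — 3 of 3 hold (need ≥2) → satisfied.
Under rule 6: the operation involves the combustion of waste? no; or the operator does not hold a certified management system? no. So the operation is not a Primary Activity.
Under rule 9: the site is within a groundwater protection zone? yes; and not a Primary Facility (rule 1)? no; and not a Primary Activity (rule 6)? yes. So the operation is not an Exempt Activity.
Under rule 10: a baseline site report has been submitted? yes; and the operation handles listed hazardous substances? yes. So the operation is a Class-B Installation.
Under rule 2: Class-B Installation (rule 10)? yes; or the operation is carried on across multiple sites? no. So the operation is a Covered Facility.
Under rule 11: Class-N Activity (rule 8)? no; and not an Exempt Activity (rule 9)? yes; and Covered Facility (rule 2)? yes. So the operation is not a Tier II Discharge.

No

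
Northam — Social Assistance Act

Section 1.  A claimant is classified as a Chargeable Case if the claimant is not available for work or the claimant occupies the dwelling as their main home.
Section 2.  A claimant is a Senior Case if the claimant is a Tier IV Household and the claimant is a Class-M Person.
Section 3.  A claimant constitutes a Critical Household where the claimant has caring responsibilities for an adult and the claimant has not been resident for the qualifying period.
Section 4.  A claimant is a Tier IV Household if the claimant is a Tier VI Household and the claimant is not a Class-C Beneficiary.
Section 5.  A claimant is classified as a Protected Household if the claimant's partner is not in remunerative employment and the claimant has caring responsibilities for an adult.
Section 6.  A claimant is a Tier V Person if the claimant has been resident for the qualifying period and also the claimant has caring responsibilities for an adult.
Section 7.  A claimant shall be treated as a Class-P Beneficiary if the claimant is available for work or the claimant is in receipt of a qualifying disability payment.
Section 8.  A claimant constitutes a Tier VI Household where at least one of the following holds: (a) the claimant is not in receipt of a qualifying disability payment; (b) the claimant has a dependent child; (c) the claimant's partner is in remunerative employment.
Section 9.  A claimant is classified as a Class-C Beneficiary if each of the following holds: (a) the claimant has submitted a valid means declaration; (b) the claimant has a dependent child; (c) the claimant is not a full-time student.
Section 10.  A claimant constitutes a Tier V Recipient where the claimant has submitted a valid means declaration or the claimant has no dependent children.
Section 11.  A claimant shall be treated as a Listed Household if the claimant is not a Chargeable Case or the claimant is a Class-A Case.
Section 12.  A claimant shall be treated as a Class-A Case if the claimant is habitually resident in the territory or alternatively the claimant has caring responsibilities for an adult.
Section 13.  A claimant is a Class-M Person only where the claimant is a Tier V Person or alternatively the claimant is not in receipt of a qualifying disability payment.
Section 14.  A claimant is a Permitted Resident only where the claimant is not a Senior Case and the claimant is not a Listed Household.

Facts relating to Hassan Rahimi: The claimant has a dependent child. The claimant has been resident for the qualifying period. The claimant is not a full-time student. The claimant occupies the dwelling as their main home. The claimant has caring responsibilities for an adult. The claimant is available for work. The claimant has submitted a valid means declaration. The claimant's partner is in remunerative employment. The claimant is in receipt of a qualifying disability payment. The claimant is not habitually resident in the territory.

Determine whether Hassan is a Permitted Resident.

No

Under section 8: the claimant is not in receipt of a qualifying disability payment? no; or the claimant has a dependent child? yes; or the claimant's partner is in remunerative employment? yes. So the claimant is a Tier VI Household.
Under section 9: the claimant has submitted a valid means declaration? yes; and the claimant has a dependent child? yes; and the claimant is not a full-time student? yes. So the claimant is a Class-C Beneficiary.
Under section 4: Tier VI Household (section 8)? yes; and not a Class-C Beneficiary (section 9)? no. So the claimant is not a Tier IV Household.
Under section 6: the claimant has been resident for the qualifying period? yes; and the claimant has caring responsibilities for an adult? yes. So the claimant is a Tier V Person.
Under section 13: Tier V Person (section 6)? yes; or the claimant is not in receipt of a qualifying disability payment? no. So the claimant is a Class-M Person.
Under section 2: Tier IV Household (section 4)? no; and Class-M Person (section 13)? yes. So the claimant is not a Senior Case.
Under section 1: the claimant is not available for work? no; or the claimant occupies the dwelling as their main home? yes. So the claimant is a Chargeable Case.
Under section 12: the claimant is habitually resident in the territory? no; or the claimant has caring responsibilities for an adult? yes. So the claimant is a Class-A Case.
Under section 11: not a Chargeable Case (section 1)? no; or Class-A Case (section 12)? yes. So the claimant is a Listed Household.
Under section 14: not a Senior Case (section 2)? yes; and not a Listed Household (section 11)? no. So the claimant is not a Permitted Resident.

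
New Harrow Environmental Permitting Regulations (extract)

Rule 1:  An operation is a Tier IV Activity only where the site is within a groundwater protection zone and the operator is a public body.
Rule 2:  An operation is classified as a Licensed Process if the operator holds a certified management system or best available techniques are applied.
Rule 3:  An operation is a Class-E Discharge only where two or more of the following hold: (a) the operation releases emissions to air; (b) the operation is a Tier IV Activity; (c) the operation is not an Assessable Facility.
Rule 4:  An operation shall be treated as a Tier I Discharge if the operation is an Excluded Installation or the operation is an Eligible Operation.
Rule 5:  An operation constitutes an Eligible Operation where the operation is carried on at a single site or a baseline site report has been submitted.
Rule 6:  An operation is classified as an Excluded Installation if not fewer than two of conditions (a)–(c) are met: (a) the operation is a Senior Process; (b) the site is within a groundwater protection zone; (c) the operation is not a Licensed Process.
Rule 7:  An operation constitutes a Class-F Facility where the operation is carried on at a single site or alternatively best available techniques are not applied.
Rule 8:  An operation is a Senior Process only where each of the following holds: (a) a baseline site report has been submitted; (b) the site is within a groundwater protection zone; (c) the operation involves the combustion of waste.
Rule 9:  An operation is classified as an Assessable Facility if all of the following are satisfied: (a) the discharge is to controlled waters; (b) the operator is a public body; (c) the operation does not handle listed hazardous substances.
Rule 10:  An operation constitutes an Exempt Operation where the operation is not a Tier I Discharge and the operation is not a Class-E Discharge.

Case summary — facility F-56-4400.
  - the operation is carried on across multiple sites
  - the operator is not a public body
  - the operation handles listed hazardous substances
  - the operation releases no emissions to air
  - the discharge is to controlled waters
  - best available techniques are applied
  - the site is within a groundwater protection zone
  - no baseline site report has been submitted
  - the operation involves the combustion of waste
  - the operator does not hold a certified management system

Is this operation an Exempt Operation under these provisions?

rule 8 — Senior Process: [a baseline site report has been submitted? no] AND [the site is within a groundwater protection zone? yes] AND [the operation involves the combustion of waste? yes] → not satisfied.
rule 2 — Licensed Process: [the operator holds a certified management system? no] OR [best available techniques are applied? yes] → satisfied.
rule 6 — Excluded Installation: Senior Process (rule 8)? no; the site is within a groundwater protection zone? yes; not a Licensed Process (rule 2)? no — 1 of 3 hold (need ≥2) → not satisfied.
rule 5 — Eligible Operation: [the operation is carried on at a single site? no] OR [a baseline site report has been submitted? no] → not satisfied.
rule 4 — Tier I Discharge: [Excluded Installation (rule 6)? no] OR [Eligible Operation (rule 5)? no] → not satisfied.
rule 1 — Tier IV Activity: [the site is within a groundwater protection zone? yes] AND [the operator is a public body? no] → not satisfied.
rule 9 — Assessable Facility: [the discharge is to controlled waters? yes] AND [the operator is a public body? no] AND [the operation does not handle listed hazardous substances? no] → not satisfied.
rule 3 — Class-E Discharge: the operation releases emissions to air? no; Tier IV Activity (rule 1)? no; not an Assessable Facility (rule 9)? yes — 1 of 3 hold (need ≥2) → not satisfied.
rule 10 — Exempt Operation: [not a Tier I Discharge (rule 4)? yes] AND [not a Class-E Discharge (rule 3)? yes] → satisfied.

Yes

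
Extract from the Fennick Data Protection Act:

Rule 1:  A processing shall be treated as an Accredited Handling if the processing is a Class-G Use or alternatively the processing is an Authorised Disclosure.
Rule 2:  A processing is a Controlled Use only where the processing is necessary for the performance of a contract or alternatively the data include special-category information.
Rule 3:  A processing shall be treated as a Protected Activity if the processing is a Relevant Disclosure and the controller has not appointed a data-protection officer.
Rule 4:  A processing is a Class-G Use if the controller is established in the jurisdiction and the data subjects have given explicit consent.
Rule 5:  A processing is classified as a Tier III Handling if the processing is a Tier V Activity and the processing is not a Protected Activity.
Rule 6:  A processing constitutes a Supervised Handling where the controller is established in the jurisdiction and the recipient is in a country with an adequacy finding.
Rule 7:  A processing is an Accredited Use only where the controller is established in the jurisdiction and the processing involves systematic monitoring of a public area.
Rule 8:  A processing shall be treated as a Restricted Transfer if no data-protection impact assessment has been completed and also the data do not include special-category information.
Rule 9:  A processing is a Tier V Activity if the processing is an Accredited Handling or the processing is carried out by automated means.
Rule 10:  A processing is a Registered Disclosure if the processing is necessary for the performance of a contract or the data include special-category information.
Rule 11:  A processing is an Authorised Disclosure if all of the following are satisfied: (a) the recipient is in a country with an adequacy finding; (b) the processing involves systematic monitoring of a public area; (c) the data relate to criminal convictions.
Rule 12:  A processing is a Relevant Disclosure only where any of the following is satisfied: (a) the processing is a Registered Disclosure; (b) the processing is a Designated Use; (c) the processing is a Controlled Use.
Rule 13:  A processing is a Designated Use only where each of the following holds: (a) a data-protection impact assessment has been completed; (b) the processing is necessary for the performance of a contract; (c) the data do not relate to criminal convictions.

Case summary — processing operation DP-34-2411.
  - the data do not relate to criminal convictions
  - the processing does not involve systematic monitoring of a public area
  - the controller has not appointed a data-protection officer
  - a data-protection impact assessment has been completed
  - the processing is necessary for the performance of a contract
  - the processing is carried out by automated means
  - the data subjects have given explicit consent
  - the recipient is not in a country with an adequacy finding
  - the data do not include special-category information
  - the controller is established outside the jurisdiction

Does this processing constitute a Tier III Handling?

No

Under rule 4: the controller is established in the jurisdiction? no; and the data subjects have given explicit consent? yes. So the processing is not a Class-G Use.
Under rule 11: the recipient is in a country with an adequacy finding? no; and the processing involves systematic monitoring of a public area? no; and the data relate to criminal convictions? no. So the processing is not an Authorised Disclosure.
Under rule 1: Class-G Use (rule 4)? no; or Authorised Disclosure (rule 11)? no. So the processing is not an Accredited Handling.
Under rule 9: Accredited Handling (rule 1)? no; or the processing is carried out by automated means? yes. So the processing is a Tier V Activity.
Under rule 10: the processing is necessary for the performance of a contract? yes; or the data include special-category information? no. So the processing is a Registered Disclosure.
Under rule 13: a data-protection impact assessment has been completed? yes; and the processing is necessary for the performance of a contract? yes; and the data do not relate to criminal convictions? yes. So the processing is a Designated Use.
Under rule 2: the processing is necessary for the performance of a contract? yes; or the data include special-category information? no. So the processing is a Controlled Use.
Under rule 12: Registered Disclosure (rule 10)? yes; or Designated Use (rule 13)? yes; or Controlled Use (rule 2)? yes. So the processing is a Relevant Disclosure.
Under rule 3: Relevant Disclosure (rule 12)? yes; and the controller has not appointed a data-protection officer? yes. So the processing is a Protected Activity.
Under rule 5: Tier V Activity (rule 9)? yes; and not a Protected Activity (rule 3)? no. So the processing is not a Tier III Handling.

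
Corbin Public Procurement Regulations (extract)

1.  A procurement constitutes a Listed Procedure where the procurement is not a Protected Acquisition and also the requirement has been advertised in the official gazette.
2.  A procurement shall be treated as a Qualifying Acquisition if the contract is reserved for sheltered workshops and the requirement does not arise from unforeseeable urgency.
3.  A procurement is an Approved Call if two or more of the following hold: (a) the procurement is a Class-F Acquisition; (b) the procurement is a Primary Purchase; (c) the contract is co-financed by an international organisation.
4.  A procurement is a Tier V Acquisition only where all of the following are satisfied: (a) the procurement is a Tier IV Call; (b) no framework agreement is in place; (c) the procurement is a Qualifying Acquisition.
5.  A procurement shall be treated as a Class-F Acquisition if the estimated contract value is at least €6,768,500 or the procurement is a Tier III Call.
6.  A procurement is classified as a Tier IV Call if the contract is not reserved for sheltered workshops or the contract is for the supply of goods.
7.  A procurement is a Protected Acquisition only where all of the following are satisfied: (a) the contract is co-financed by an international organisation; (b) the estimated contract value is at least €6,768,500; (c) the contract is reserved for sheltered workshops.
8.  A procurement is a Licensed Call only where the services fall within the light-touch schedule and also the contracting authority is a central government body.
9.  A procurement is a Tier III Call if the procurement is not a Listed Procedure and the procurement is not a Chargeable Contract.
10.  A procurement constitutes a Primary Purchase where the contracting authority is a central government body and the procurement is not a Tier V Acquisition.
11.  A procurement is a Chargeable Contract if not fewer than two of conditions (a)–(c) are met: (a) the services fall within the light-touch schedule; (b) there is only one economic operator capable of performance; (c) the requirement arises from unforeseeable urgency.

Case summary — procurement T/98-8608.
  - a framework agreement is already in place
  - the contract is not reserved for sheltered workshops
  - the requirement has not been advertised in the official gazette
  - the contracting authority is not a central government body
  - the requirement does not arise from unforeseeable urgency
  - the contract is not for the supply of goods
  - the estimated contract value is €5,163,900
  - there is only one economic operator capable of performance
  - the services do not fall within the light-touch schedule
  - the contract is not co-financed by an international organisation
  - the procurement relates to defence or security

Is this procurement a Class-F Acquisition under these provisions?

Yes

Under paragraph 7: the contract is co-financed by an international organisation? no; and estimated contract value: €5,163,900 ≥ €6,768,500? no; and the contract is reserved for sheltered workshops? no. So the procurement is not a Protected Acquisition.
Under paragraph 1: not a Protected Acquisition (paragraph 7)? yes; and the requirement has been advertised in the official gazette? no. So the procurement is not a Listed Procedure.
Under paragraph 11: the services fall within the light-touch schedule? no; there is only one economic operator capable of performance? yes; the requirement arises from unforeseeable urgency? no — 1 of 3 hold (need ≥2) → not satisfied.
Under paragraph 9: not a Listed Procedure (paragraph 1)? yes; and not a Chargeable Contract (paragraph 11)? yes. So the procurement is a Tier III Call.
Under paragraph 5: estimated contract value: €5,163,900 ≥ €6,768,500? no; or Tier III Call (paragraph 9)? yes. So the procurement is a Class-F Acquisition.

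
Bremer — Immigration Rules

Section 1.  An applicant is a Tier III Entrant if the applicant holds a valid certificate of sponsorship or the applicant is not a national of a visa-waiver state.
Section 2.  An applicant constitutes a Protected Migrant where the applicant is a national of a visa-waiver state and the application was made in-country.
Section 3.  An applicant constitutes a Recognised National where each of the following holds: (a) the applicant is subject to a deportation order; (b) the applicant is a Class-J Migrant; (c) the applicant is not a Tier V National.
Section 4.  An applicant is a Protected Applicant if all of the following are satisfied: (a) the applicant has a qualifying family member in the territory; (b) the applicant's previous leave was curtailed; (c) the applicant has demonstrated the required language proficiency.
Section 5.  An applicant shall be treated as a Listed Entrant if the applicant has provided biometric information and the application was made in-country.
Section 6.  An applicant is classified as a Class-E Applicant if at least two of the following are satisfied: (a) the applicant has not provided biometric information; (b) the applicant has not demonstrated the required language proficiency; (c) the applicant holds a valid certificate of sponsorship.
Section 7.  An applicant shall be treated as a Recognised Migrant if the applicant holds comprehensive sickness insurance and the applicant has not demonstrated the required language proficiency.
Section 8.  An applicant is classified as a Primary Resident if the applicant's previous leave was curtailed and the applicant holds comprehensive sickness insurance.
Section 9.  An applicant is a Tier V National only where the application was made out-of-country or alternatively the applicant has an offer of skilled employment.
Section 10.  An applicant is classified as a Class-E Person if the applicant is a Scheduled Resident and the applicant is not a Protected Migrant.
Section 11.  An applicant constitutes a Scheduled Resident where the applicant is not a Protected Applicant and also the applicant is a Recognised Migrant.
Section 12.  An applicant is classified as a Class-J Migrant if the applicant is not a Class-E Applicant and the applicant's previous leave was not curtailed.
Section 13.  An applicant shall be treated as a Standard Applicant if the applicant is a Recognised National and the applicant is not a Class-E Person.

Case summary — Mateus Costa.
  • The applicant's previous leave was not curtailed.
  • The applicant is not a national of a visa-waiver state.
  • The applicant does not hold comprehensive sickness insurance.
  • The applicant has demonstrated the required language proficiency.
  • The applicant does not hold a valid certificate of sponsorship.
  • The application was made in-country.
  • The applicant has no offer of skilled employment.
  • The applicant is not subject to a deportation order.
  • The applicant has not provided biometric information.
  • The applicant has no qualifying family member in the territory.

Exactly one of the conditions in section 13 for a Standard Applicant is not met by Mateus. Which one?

Recognised National

section 6 — Class-E Applicant: the applicant has not provided biometric information? yes; the applicant has not demonstrated the required language proficiency? no; the applicant holds a valid certificate of sponsorship? no — 1 of 3 hold (need ≥2) → not satisfied.
section 12 — Class-J Migrant: [not a Class-E Applicant (section 6)? yes] AND [the applicant's previous leave was not curtailed? yes] → satisfied.
section 9 — Tier V National: [the application was made out-of-country? no] OR [the applicant has an offer of skilled employment? no] → not satisfied.
section 3 — Recognised National: [the applicant is subject to a deportation order? no] AND [Class-J Migrant (section 12)? yes] AND [not a Tier V National (section 9)? yes] → not satisfied.
section 4 — Protected Applicant: [the applicant has a qualifying family member in the territory? no] AND [the applicant's previous leave was curtailed? no] AND [the applicant has demonstrated the required language proficiency? yes] → not satisfied.
section 7 — Recognised Migrant: [the applicant holds comprehensive sickness insurance? no] AND [the applicant has not demonstrated the required language proficiency? no] → not satisfied.
section 11 — Scheduled Resident: [not a Protected Applicant (section 4)? yes] AND [Recognised Migrant (section 7)? no] → not satisfied.
section 2 — Protected Migrant: [the applicant is a national of a visa-waiver state? no] AND [the application was made in-country? yes] → not satisfied.
section 10 — Class-E Person: [Scheduled Resident (section 11)? no] AND [not a Protected Migrant (section 2)? yes] → not satisfied.
section 13 — Standard Applicant: [Recognised National (section 3)? no] AND [not a Class-E Person (section 10)? yes] → not satisfied.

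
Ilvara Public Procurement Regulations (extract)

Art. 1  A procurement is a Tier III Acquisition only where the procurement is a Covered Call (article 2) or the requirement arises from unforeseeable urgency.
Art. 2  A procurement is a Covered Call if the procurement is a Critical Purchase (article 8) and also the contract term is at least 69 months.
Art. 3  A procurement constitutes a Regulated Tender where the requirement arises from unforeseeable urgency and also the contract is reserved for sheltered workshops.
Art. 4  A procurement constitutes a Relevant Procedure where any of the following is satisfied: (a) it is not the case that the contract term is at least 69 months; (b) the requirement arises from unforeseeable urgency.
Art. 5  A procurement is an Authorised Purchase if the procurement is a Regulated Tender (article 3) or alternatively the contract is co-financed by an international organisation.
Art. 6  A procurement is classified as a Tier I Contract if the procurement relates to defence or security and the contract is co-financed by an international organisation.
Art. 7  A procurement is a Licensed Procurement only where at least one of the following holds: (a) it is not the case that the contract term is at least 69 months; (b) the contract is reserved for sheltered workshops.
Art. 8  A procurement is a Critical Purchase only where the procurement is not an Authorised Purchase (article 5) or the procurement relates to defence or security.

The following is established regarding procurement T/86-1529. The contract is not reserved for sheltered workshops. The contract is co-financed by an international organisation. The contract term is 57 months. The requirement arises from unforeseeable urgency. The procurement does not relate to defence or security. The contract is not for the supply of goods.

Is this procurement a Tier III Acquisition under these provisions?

Yes

article 3 — Regulated Tender: [the requirement arises from unforeseeable urgency? yes] AND [the contract is reserved for sheltered workshops? no] → not satisfied.
article 5 — Authorised Purchase: [Regulated Tender (article 3)? no] OR [the contract is co-financed by an international organisation? yes] → satisfied.
article 8 — Critical Purchase: [not an Authorised Purchase (article 5)? no] OR [the procurement relates to defence or security? no] → not satisfied.
article 2 — Covered Call: [Critical Purchase (article 8)? no] AND [contract term: 57 months ≥ 69 months? no] → not satisfied.
article 1 — Tier III Acquisition: [Covered Call (article 2)? no] OR [the requirement arises from unforeseeable urgency? yes] → satisfied.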